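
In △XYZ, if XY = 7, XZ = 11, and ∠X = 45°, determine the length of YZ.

Law of cosines: YZ^2 = 7^2 + 11^2 - 2(7)(11)cos(45°) = 170 - 77*sqrt(2), so YZ = sqrt(170 - 77*sqrt(2)).

sqrt(170 - 77*sqrt(2))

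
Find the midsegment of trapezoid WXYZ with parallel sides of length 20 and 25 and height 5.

The midsegment (median) of a trapezoid connects the midpoints of the non-parallel sides.
Its length is the average of the two bases: (20 + 25) / 2 = 45/2.

45/2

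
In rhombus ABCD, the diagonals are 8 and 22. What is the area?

The diagonals of a rhombus divide it into four right triangles.
Each triangle has legs 8/ 2 = 4 and 22/2 = 11, so each has area (1/2)*4*11 = 22.
Four such triangles give total area = (d1 * d2) / 2 = 88.

88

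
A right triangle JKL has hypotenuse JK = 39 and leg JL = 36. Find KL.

Rearranging the Pythagorean theorem to solve for the unknown leg:
leg^2 = hypotenuse^2 - known_leg^2 = 1521 - 1296 = 225
leg = sqrt(225) = 15.

15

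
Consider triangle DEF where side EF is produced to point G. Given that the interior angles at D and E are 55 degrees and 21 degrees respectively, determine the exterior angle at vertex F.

The interior angle at F is 180 - 55 - 21 = 104 degrees.
The exterior angle and interior angle at F are supplementary:
Exterior angle = 180 - 104 = 76 degrees.

76 degrees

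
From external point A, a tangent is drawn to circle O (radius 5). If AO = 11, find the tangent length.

The tangent, radius, and line from the external point to the center form a right triangle.
The right angle is where the tangent meets the radius.
By the Pythagorean theorem: tangent² + 5² = 11²
tangent² = 121 - 25 = 96
tangent = 4*sqrt(6)

4*sqrt(6)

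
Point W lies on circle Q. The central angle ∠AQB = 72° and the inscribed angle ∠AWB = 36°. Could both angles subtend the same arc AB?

By the inscribed angle theorem, if both angles subtend the same arc, the inscribed angle must be half the central angle.
Half of 72° = 36°, which equals the given inscribed angle of 36°.
Therefore, yes, they correspond to the same arc.

Yes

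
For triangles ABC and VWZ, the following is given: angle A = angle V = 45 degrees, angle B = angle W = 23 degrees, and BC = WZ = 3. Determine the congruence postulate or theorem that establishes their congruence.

Consider the given information: angle A = angle V = 45 degrees, angle B = angle W = 23 degrees, and BC = WZ = 3
This is not SSS or HL: SSS requires all three pairs of sides, but we don't have that. HL only applies to right triangles with matching hypotenuse and leg.
The correct criterion is AAS. Two pairs of corresponding angles and a non-included side are equal (Angle-Angle-Side).

AAS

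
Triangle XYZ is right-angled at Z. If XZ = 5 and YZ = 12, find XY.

In a right triangle, the square of the hypotenuse equals the sum of the squares of the two legs.
The legs are 5 and 12, so the hypotenuse = sqrt(25 + 144) = sqrt(169) = 13.

13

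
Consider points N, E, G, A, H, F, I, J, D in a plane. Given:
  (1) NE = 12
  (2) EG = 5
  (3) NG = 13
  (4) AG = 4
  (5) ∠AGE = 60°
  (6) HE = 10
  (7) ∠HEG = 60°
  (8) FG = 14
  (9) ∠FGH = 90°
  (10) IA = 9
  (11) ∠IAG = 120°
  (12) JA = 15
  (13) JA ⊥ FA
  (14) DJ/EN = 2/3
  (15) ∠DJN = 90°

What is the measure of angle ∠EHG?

Step 1: By the law of cosines on triangle HEG: HG² = 10² + 5² − 2·10·5·cos(60°) = 75, so HG = 5·√3.
Step 2: By the inverse law of cosines on triangle EHG: cos(∠EHG) = (10² + (5·√3)² − 5²) / (2·10·5·√3) = 150/173.21 = 0.866, so ∠EHG = 30°.

Therefore, the measure of angle ∠EHG = 30°.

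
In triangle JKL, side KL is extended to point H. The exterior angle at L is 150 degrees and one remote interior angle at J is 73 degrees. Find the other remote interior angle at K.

The exterior angle theorem states that an exterior angle equals the sum of the two non-adjacent interior angles.
So 150 = 73 + angle K, which gives angle K = 150 - 73 = 77 degrees.

77 degrees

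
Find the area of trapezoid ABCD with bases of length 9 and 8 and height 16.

Area of a trapezoid = (base1 + base2) * height / 2
Area = (9 + 8) * 16 / 2
Area = 17 * 16 / 2
Area = 272 / 2
Area = 136

136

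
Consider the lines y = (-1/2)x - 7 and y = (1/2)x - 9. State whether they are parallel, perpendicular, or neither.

Slope of line 1: m1 = -1/2
Slope of line 2: m2 = 1/2
m1 != m2 (-1/2 != 1/2), so not parallel.
m1 * m2 = (-1/2) * (1/2) = -1/4 != -1, so not perpendicular.
The lines are neither parallel nor perpendicular.

Neither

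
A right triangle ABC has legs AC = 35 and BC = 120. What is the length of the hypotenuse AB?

By the Pythagorean theorem: AB^2 = AC^2 + BC^2
AB^2 = 35^2 + 120^2 = 1225 + 14400 = 15625
AB = sqrt(15625) = 125

125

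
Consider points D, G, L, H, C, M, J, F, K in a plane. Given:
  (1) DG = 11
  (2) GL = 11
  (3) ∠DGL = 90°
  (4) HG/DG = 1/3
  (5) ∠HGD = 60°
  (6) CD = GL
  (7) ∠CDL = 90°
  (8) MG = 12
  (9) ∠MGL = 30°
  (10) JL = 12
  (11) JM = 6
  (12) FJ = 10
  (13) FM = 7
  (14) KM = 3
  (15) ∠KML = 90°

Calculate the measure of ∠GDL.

Step 1: By the law of cosines on triangle DGL: DL² = 11² + 11² − 2·11·11·cos(90°) = 242, so DL = 11·√2.
Step 2: By the inverse law of cosines on triangle GDL: cos(∠GDL) = (11² + (11·√2)² − 11²) / (2·11·11·√2) = 242/342.24 = 0.7071, so ∠GDL = 45°.

Therefore, the measure of angle ∠GDL = 45°.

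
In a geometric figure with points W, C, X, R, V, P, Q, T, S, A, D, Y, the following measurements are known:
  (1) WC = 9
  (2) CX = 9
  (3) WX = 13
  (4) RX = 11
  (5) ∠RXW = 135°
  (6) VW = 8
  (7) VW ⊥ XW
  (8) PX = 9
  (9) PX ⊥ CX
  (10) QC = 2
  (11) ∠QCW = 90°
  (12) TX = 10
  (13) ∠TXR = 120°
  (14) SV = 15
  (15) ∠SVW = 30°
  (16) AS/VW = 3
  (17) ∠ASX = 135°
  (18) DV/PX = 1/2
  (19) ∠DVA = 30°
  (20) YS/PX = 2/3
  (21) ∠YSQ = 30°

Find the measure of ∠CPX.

Step 1: By the law of cosines on triangle PXC: PC² = 9² + 9² − 2·9·9·cos(90°) = 162, so PC = 9·√2.
Step 2: By the inverse law of cosines on triangle CPX: cos(∠CPX) = ((9·√2)² + 9² − 9²) / (2·9·√2·9) = 162/229.1 = 0.7071, so ∠CPX = 45°.

Therefore, the measure of angle ∠CPX = 45°.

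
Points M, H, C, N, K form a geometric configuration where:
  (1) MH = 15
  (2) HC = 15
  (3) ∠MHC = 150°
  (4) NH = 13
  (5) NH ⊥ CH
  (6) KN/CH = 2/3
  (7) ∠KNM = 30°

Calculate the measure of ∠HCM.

Step 1: By the law of cosines on triangle CHM: CM² = 15² + 15² − 2·15·15·cos(150°) = 839.71, so CM ≈ 28.98.
Step 2: By the inverse law of cosines on triangle HCM: cos(∠HCM) = (15² + 28.98² − 15²) / (2·15·28.98) = 839.71/869.33 = 0.9659, so ∠HCM = 15°.

Therefore, the measure of angle ∠HCM = 15°.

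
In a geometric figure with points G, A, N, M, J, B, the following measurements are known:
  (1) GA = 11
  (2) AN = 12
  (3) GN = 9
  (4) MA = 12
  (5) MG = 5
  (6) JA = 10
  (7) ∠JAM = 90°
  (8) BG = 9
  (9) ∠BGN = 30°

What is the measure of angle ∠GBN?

Step 1: By the law of cosines on triangle BGN: BN² = 9² + 9² − 2·9·9·cos(30°) = 21.7, so BN ≈ 4.66.
Step 2: By the inverse law of cosines on triangle GBN: cos(∠GBN) = (9² + 4.66² − 9²) / (2·9·4.66) = 21.7/83.86 = 0.2588, so ∠GBN = 75°.

Therefore, the measure of angle ∠GBN = 75°.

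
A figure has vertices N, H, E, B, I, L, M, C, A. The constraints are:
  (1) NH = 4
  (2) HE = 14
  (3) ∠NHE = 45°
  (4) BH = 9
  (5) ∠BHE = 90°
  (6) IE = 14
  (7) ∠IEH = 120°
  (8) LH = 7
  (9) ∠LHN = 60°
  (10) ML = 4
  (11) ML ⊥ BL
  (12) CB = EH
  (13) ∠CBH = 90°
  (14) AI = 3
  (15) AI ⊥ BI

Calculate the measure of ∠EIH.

Step 1: By the law of cosines on triangle IEH: IH² = 14² + 14² − 2·14·14·cos(120°) = 588, so IH = 14·√3.
Step 2: By the inverse law of cosines on triangle EIH: cos(∠EIH) = (14² + (14·√3)² − 14²) / (2·14·14·√3) = 588/678.96 = 0.866, so ∠EIH = 30°.

Therefore, the measure of angle ∠EIH = 30°.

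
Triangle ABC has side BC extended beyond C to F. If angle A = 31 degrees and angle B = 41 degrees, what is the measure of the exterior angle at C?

By the exterior angle theorem, an exterior angle of a triangle equals the sum of the two remote interior angles.
Exterior angle = angle A + angle B
Exterior angle = 31 + 41 = 72 degrees

72 degrees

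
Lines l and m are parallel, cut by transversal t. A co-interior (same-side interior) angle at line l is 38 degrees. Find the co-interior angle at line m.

Co-interior (same-side interior) angles are between the parallel lines on the same side of the transversal.
Unlike corresponding or alternate interior angles, they are supplementary rather than equal.
So the angle = 180 - 38 = 142 degrees.

142 degrees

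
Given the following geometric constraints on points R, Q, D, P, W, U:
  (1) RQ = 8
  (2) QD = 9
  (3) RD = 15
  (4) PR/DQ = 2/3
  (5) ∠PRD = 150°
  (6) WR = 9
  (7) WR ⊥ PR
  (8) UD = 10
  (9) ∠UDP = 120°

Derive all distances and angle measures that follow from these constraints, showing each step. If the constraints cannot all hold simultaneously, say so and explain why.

The constraints are consistent.

From the given relations:
  PR = 2/3·DQ = 2/3·9 = 6

Step 1: From DR = 15, RP = 6, and ∠DRP = 150°, by the law of cosines:
  DP² = DR² + RP² - 2·DR·RP·cos(150°) = 225 + 36 + 155.9 = 416.9
  DP ≈ 20.42

Step 2: From PR = 6, RW = 9, and ∠PRW = 90°, by the law of cosines:
  PW² = PR² + RW² - 2·PR·RW·cos(90°) = 36 + 81 - 0 = 117
  PW = 3·√13

Step 3: From RD = 15, RQ = 8, DQ = 9, by the inverse law of cosines:
  cos(∠DRQ) = (RD² + RQ² - DQ²) / (2·RD·RQ)
  ∠DRQ = 29.93°

Step 4: From QD = 9, QR = 8, DR = 15, by the inverse law of cosines:
  cos(∠DQR) = (QD² + QR² - DR²) / (2·QD·QR)
  ∠DQR = 123.75°

Step 5: From DQ = 9, DR = 15, QR = 8, by the inverse law of cosines:
  cos(∠QDR) = (DQ² + DR² - QR²) / (2·DQ·DR)
  ∠QDR = 26.32°

Step 6: From PD = 20.42, DU = 10, and ∠PDU = 120°, by the law of cosines:
  PU² = PD² + DU² - 2·PD·DU·cos(120°) = 416.9 + 100 + 204.2 = 721.1
  PU ≈ 26.85

Step 7: From DP = 20.42, DR = 15, PR = 6, by the inverse law of cosines:
  cos(∠PDR) = (DP² + DR² - PR²) / (2·DP·DR)
  ∠PDR = 8.45°

Step 8: From PD = 20.42, PR = 6, DR = 15, by the inverse law of cosines:
  cos(∠DPR) = (PD² + PR² - DR²) / (2·PD·PR)
  ∠DPR = 21.55°

Step 9: From PR = 6, PW = 3·√13, RW = 9, by the inverse law of cosines:
  cos(∠RPW) = (PR² + PW² - RW²) / (2·PR·PW)
  ∠RPW = 56.31°

Step 10: From WP = 3·√13, WR = 9, PR = 6, by the inverse law of cosines:
  cos(∠PWR) = (WP² + WR² - PR²) / (2·WP·WR)
  ∠PWR = 33.69°

Step 11: From PD = 20.42, PU = 26.85, DU = 10, by the inverse law of cosines:
  cos(∠DPU) = (PD² + PU² - DU²) / (2·PD·PU)
  ∠DPU = 18.81°

Step 12: From UD = 10, UP = 26.85, DP = 20.42, by the inverse law of cosines:
  cos(∠DUP) = (UD² + UP² - DP²) / (2·UD·UP)
  ∠DUP = 41.19°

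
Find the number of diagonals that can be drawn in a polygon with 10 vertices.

The number of diagonals in an n-gon is n(n - 3)/2.
For n = 10: 10(10 - 3)/2 = 10 × 7 / 2 = 35.

35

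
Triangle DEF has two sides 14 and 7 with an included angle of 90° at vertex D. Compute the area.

Area = (1/2)(14)(7) sin(90°) = (1/2)(14)(7)(1) = 49

49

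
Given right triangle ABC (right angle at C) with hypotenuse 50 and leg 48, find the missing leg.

BC = sqrt(50^2 - 48^2) = sqrt(196) = 14

14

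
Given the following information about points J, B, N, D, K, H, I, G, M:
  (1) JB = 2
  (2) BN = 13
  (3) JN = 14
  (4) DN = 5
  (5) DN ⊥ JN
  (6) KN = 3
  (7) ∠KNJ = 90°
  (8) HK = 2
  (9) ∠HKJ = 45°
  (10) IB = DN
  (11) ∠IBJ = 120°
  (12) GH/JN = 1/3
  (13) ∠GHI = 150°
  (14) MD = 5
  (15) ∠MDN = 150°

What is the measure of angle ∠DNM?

Step 1: By the law of cosines on triangle NDM: NM² = 5² + 5² − 2·5·5·cos(150°) = 93.3, so NM ≈ 9.66.
Step 2: By the inverse law of cosines on triangle DNM: cos(∠DNM) = (5² + 9.66² − 5²) / (2·5·9.66) = 93.3/96.59 = 0.9659, so ∠DNM = 15°.

Therefore, the measure of angle ∠DNM = 15°.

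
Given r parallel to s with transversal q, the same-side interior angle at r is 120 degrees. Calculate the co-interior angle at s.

Co-interior angles (same-side interior) formed by parallel lines and a transversal are supplementary (sum to 180 degrees).
The given angle is 120 degrees.
The co-interior angle = 180 - 120 = 60 degrees.

60 degrees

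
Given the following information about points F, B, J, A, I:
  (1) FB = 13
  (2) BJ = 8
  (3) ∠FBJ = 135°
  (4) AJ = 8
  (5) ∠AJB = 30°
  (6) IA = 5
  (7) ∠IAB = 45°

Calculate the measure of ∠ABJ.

Step 1: By the law of cosines on triangle BJA: BA² = 8² + 8² − 2·8·8·cos(30°) = 17.15, so BA ≈ 4.14.
Step 2: By the inverse law of cosines on triangle ABJ: cos(∠ABJ) = (4.14² + 8² − 8²) / (2·4.14·8) = 17.15/66.26 = 0.2588, so ∠ABJ = 75°.

Therefore, the measure of angle ∠ABJ = 75°.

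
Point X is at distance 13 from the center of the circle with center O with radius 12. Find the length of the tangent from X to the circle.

Let T be the point of tangency. Then OT ⊥ XT (radius ⊥ tangent).
In right triangle OTX: OX² = OT² + XT²
13² = 12² + XT²
XT² = 25, XT = 5

5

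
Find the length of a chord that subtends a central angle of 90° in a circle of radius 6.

Chord = 2(6) sin(45°) = 6*sqrt(2)

6*sqrt(2)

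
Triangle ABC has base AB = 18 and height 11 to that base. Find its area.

Area = (1/2)(18)(11) = 99

99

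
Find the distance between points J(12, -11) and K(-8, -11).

d = sqrt((-20)^2 + (0)^2) = sqrt(400) = 20

20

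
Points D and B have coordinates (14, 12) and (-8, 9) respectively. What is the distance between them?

d = sqrt((-22)^2 + (-3)^2) = sqrt(493)

sqrt(493)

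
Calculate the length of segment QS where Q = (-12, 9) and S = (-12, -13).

d = sqrt((0)^2 + (-22)^2) = sqrt(484) = 22

22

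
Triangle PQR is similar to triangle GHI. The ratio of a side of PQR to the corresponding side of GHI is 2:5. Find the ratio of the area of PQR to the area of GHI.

Area scales with the square of linear dimensions. If every length is multiplied by 2/5, then the area is multiplied by (2/5)^2 = 4/25.
The area ratio is 4:25.

4:25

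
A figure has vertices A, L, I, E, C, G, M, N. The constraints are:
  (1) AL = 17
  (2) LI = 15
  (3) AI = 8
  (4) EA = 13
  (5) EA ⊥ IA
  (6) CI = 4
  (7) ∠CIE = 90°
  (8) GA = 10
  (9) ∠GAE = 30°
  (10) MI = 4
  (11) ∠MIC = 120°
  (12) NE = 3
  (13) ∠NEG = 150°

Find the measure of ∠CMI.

Step 1: By the law of cosines on triangle MIC: MC² = 4² + 4² − 2·4·4·cos(120°) = 48, so MC = 4·√3.
Step 2: By the inverse law of cosines on triangle CMI: cos(∠CMI) = ((4·√3)² + 4² − 4²) / (2·4·√3·4) = 48/55.43 = 0.866, so ∠CMI = 30°.

Therefore, the measure of angle ∠CMI = 30°.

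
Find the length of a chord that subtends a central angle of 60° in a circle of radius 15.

Drop a perpendicular from the center to the chord, bisecting both the chord and the central angle.
Each half-chord = r sin(θ/2) = 15 sin(30°).
The full chord = 2 × 15 × sin(30°) = 15.

15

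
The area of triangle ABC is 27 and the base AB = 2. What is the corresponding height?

height = 2 * 27 / 2 = 27

27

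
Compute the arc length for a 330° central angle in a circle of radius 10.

The full circumference is 2πr = 2π(10) = 20*pi.
The arc spans 330° out of 360°, which is a fraction of 11/12.
Arc length = 20*pi × 11/12 = 55*pi/3.

55*pi/3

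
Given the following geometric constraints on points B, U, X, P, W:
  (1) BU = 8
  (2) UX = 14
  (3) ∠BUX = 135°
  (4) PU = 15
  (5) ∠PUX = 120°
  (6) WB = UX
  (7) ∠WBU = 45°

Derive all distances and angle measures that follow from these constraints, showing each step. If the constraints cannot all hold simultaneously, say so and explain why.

The constraints are consistent.

From the given relations:
  WB = UX = 14

Step 1: From BU = 8, UX = 14, and ∠BUX = 135°, by the law of cosines:
  BX² = BU² + UX² - 2·BU·UX·cos(135°) = 64 + 196 + 158.4 = 418.4
  BX ≈ 20.45

Step 2: From UB = 8, BW = 14, and ∠UBW = 45°, by the law of cosines:
  UW² = UB² + BW² - 2·UB·BW·cos(45°) = 64 + 196 - 158.4 = 101.6
  UW ≈ 10.08

Step 3: From XU = 14, UP = 15, and ∠XUP = 120°, by the law of cosines:
  XP² = XU² + UP² - 2·XU·UP·cos(120°) = 196 + 225 + 210 = 631
  XP ≈ 25.12

Step 4: From BU = 8, BX = 20.45, UX = 14, by the inverse law of cosines:
  cos(∠UBX) = (BU² + BX² - UX²) / (2·BU·BX)
  ∠UBX = 28.95°

Step 5: From UB = 8, UW = 10.08, BW = 14, by the inverse law of cosines:
  cos(∠BUW) = (UB² + UW² - BW²) / (2·UB·UW)
  ∠BUW = 100.86°

Step 6: From XB = 20.45, XU = 14, BU = 8, by the inverse law of cosines:
  cos(∠BXU) = (XB² + XU² - BU²) / (2·XB·XU)
  ∠BXU = 16.05°

Step 7: From XP = 25.12, XU = 14, PU = 15, by the inverse law of cosines:
  cos(∠PXU) = (XP² + XU² - PU²) / (2·XP·XU)
  ∠PXU = 31.14°

Step 8: From PU = 15, PX = 25.12, UX = 14, by the inverse law of cosines:
  cos(∠UPX) = (PU² + PX² - UX²) / (2·PU·PX)
  ∠UPX = 28.86°

Step 9: From WB = 14, WU = 10.08, BU = 8, by the inverse law of cosines:
  cos(∠BWU) = (WB² + WU² - BU²) / (2·WB·WU)
  ∠BWU = 34.14°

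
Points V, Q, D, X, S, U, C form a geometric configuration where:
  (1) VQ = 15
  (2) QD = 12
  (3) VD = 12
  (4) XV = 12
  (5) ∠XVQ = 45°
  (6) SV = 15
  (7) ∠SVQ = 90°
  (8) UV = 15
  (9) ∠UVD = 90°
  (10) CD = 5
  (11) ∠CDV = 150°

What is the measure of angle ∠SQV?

Step 1: By the law of cosines on triangle QVS: QS² = 15² + 15² − 2·15·15·cos(90°) = 450, so QS = 15·√2.
Step 2: By the inverse law of cosines on triangle SQV: cos(∠SQV) = ((15·√2)² + 15² − 15²) / (2·15·√2·15) = 450/636.4 = 0.7071, so ∠SQV = 45°.

Therefore, the measure of angle ∠SQV = 45°.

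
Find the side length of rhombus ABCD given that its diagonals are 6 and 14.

In a rhombus, the diagonals bisect each other perpendicularly, creating four congruent right triangles.
Each triangle has legs 3 (half of 6) and 7 (half of 14).
The hypotenuse of each right triangle is a side of the rhombus:
side = sqrt(3^2 + 7^2) = sqrt(58)

sqrt(58)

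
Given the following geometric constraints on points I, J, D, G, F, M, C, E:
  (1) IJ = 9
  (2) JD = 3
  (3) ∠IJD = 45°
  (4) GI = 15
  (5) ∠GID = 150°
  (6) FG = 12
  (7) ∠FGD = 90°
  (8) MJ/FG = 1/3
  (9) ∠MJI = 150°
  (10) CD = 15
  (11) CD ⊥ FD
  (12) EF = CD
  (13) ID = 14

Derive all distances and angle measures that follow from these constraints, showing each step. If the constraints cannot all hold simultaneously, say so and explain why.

These constraints are not satisfiable: by the triangle inequality in triangle JID, (1) IJ = 9 and (2) JD = 3 force ID ≤ 9 + 3 = 12, but (13) says ID = 14. No planar figure meets all of them, so nothing further can be derived.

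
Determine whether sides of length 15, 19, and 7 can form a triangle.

Check all three triangle inequalities:
15 + 19 = 34 > 7 ✓
15 + 7 = 22 > 19 ✓
19 + 7 = 26 > 15 ✓
All conditions hold, so these sides form a valid triangle.

Yes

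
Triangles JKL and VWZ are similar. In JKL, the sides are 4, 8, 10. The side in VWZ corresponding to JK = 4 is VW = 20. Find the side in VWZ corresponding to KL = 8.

Similar triangles have proportional sides. Setting up the proportion:
VW / JK = WZ / KL
20 / 4 = WZ / 8
WZ = 8 * 20 / 4 = 40.

40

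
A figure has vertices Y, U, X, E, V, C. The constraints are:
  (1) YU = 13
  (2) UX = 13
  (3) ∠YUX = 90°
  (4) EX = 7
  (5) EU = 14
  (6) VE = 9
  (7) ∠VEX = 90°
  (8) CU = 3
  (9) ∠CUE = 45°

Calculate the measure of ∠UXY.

Step 1: By the law of cosines on triangle XUY: XY² = 13² + 13² − 2·13·13·cos(90°) = 338, so XY = 13·√2.
Step 2: By the inverse law of cosines on triangle UXY: cos(∠UXY) = (13² + (13·√2)² − 13²) / (2·13·13·√2) = 338/478 = 0.7071, so ∠UXY = 45°.

Therefore, the measure of angle ∠UXY = 45°.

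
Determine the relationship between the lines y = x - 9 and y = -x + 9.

Slope of line 1: m1 = 1
Slope of line 2: m2 = -1
Two lines are perpendicular when the product of their slopes is -1 (negative reciprocals).
m1 * m2 = (1) * (-1) = -1, confirming perpendicularity.

Perpendicular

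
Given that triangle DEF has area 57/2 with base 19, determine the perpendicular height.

Rearranging the area formula Area = (1/2) * base * height:
height = 2 * Area / base = 2 * 57/2 / 19 = 3.

3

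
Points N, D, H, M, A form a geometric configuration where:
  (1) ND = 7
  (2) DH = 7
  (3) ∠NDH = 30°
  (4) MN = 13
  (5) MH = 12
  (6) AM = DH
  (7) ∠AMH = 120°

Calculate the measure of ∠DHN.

Step 1: By the law of cosines on triangle HDN: HN² = 7² + 7² − 2·7·7·cos(30°) = 13.13, so HN ≈ 3.62.
Step 2: By the inverse law of cosines on triangle DHN: cos(∠DHN) = (7² + 3.62² − 7²) / (2·7·3.62) = 13.13/50.73 = 0.2588, so ∠DHN = 75°.

Therefore, the measure of angle ∠DHN = 75°.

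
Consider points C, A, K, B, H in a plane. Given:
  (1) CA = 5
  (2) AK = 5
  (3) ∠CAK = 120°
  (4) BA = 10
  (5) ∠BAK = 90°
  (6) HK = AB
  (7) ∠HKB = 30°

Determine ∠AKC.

Step 1: By the law of cosines on triangle KAC: KC² = 5² + 5² − 2·5·5·cos(120°) = 75, so KC = 5·√3.
Step 2: By the inverse law of cosines on triangle AKC: cos(∠AKC) = (5² + (5·√3)² − 5²) / (2·5·5·√3) = 75/86.6 = 0.866, so ∠AKC = 30°.

Therefore, the measure of angle ∠AKC = 30°.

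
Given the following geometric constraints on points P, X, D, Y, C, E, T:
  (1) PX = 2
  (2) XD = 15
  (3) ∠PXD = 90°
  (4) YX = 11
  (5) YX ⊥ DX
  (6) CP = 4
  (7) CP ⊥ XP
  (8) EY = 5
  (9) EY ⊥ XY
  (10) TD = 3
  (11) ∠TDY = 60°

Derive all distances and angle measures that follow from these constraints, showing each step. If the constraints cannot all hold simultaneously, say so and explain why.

The constraints are consistent.

Step 1: From PX = 2, XD = 15, and ∠PXD = 90°, by the law of cosines:
  PD² = PX² + XD² - 2·PX·XD·cos(90°) = 4 + 225 - 0 = 229
  PD ≈ 15.13

Step 2: From XP = 2, PC = 4, and ∠XPC = 90°, by the law of cosines:
  XC² = XP² + PC² - 2·XP·PC·cos(90°) = 4 + 16 - 0 = 20
  XC = 2·√5

Step 3: From XY = 11, YE = 5, and ∠XYE = 90°, by the law of cosines:
  XE² = XY² + YE² - 2·XY·YE·cos(90°) = 121 + 25 - 0 = 146
  XE = √146

Step 4: From DX = 15, XY = 11, and ∠DXY = 90°, by the law of cosines:
  DY² = DX² + XY² - 2·DX·XY·cos(90°) = 225 + 121 - 0 = 346
  DY ≈ 18.6

Step 5: From YD = 18.6, DT = 3, and ∠YDT = 60°, by the law of cosines:
  YT² = YD² + DT² - 2·YD·DT·cos(60°) = 346 + 9 - 55.8 = 299.2
  YT ≈ 17.3

Step 6: From PD = 15.13, PX = 2, DX = 15, by the inverse law of cosines:
  cos(∠DPX) = (PD² + PX² - DX²) / (2·PD·PX)
  ∠DPX = 82.41°

Step 7: From XC = 2·√5, XP = 2, CP = 4, by the inverse law of cosines:
  cos(∠CXP) = (XC² + XP² - CP²) / (2·XC·XP)
  ∠CXP = 63.43°

Step 8: From XE = √146, XY = 11, EY = 5, by the inverse law of cosines:
  cos(∠EXY) = (XE² + XY² - EY²) / (2·XE·XY)
  ∠EXY = 24.44°

Step 9: From DP = 15.13, DX = 15, PX = 2, by the inverse law of cosines:
  cos(∠PDX) = (DP² + DX² - PX²) / (2·DP·DX)
  ∠PDX = 7.59°

Step 10: From DX = 15, DY = 18.6, XY = 11, by the inverse law of cosines:
  cos(∠XDY) = (DX² + DY² - XY²) / (2·DX·DY)
  ∠XDY = 36.25°

Step 11: From YD = 18.6, YX = 11, DX = 15, by the inverse law of cosines:
  cos(∠DYX) = (YD² + YX² - DX²) / (2·YD·YX)
  ∠DYX = 53.75°

Step 12: From CP = 4, CX = 2·√5, PX = 2, by the inverse law of cosines:
  cos(∠PCX) = (CP² + CX² - PX²) / (2·CP·CX)
  ∠PCX = 26.57°

Step 13: From EX = √146, EY = 5, XY = 11, by the inverse law of cosines:
  cos(∠XEY) = (EX² + EY² - XY²) / (2·EX·EY)
  ∠XEY = 65.56°

Step 14: From YD = 18.6, YT = 17.3, DT = 3, by the inverse law of cosines:
  cos(∠DYT) = (YD² + YT² - DT²) / (2·YD·YT)
  ∠DYT = 8.64°

Step 15: From TD = 3, TY = 17.3, DY = 18.6, by the inverse law of cosines:
  cos(∠DTY) = (TD² + TY² - DY²) / (2·TD·TY)
  ∠DTY = 111.36°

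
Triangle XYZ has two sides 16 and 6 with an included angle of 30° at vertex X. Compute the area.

When two sides and the included angle are known, the area formula is (1/2)ab sin(C).
The height from one side to the opposite vertex is 6 sin(30°) = 3.
Area = (1/2) * 16 * 3 = 24.

24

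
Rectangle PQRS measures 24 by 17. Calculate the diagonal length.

A rectangle's diagonal splits it into two right triangles, with the diagonal as the hypotenuse.
By the Pythagorean theorem, d^2 = 24^2 + 17^2 = 865.
Therefore d = sqrt(865).

sqrt(865)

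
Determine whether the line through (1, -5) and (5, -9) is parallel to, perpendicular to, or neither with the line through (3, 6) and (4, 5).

Slope of line 1: m1 = (-9 - -5)/(5 - 1) = -4/4 = -1
Slope of line 2: m2 = (5 - 6)/(4 - 3) = -1/1 = -1
m1 = m2, so the lines are parallel.

Parallel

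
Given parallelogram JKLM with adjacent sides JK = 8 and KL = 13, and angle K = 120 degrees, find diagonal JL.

The diagonal of a parallelogram can be found by treating two adjacent sides and the diagonal as a triangle.
Applying the law of cosines with sides 8, 13 and included angle 120°:
d^2 = 64 + 169 - 208*cos(120°) = 337
d = sqrt(337)

sqrt(337)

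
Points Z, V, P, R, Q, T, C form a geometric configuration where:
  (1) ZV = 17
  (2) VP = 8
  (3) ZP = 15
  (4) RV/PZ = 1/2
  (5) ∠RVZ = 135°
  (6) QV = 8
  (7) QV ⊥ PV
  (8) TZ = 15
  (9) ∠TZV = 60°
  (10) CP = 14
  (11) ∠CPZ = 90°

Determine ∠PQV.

Step 1: By the law of cosines on triangle QVP: QP² = 8² + 8² − 2·8·8·cos(90°) = 128, so QP = 8·√2.
Step 2: By the inverse law of cosines on triangle PQV: cos(∠PQV) = ((8·√2)² + 8² − 8²) / (2·8·√2·8) = 128/181.02 = 0.7071, so ∠PQV = 45°.

Therefore, the measure of angle ∠PQV = 45°.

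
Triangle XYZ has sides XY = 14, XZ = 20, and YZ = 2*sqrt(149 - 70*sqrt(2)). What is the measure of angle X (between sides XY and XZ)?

When all three sides of a triangle are known, the law of cosines can be rearranged to find any angle.
cos(C) = (a² + b² - c²) / (2ab) gives cos(X) = sqrt(2)/2.
Taking the inverse cosine: X = 45°.

45°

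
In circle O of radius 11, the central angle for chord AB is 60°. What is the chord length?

Drop a perpendicular from the center to the chord, bisecting both the chord and the central angle.
Each half-chord = r sin(θ/2) = 11 sin(30°).
The full chord = 2 × 11 × sin(30°) = 11.

11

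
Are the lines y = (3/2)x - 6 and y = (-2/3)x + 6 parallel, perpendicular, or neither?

Slope of line 1: m1 = 3/2
Slope of line 2: m2 = -2/3
m1 * m2 = -1, so perpendicular.

Perpendicular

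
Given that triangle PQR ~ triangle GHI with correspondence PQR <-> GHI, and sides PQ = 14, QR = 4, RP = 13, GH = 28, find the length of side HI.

Similar triangles have proportional sides. Setting up the proportion:
GH / PQ = HI / QR
28 / 14 = HI / 4
HI = 4 * 28 / 14 = 8.

8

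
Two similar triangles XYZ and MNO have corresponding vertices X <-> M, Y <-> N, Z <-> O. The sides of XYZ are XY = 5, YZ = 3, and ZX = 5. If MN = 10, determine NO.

Since the triangles are similar, the ratio of corresponding sides is constant.
Scale factor k = MN / XY = 10 / 5 = 2
NO = k * YZ = 2 * 3 = 6

6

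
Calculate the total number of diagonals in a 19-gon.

Total line segments between 19 vertices = C(19,2) = 171.
Subtract the 19 sides: 171 - 19 = 152 diagonals.

152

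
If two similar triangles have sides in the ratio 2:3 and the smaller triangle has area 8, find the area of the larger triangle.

For similar figures, the area ratio equals the square of the side ratio.
Side ratio (the smaller triangle to the larger triangle) = 2:3, so area ratio = 2^2:3^2 = 4:9.
If the area of the smaller triangle is 8, then the area of the larger triangle = 8 * (9/4) = 18.

18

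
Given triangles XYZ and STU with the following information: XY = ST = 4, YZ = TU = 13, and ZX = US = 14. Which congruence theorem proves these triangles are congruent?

The given information provides:
XY = ST = 4, YZ = TU = 13, and ZX = US = 14
This matches the SSS congruence theorem.
All three pairs of corresponding sides are equal (Side-Side-Side).

SSS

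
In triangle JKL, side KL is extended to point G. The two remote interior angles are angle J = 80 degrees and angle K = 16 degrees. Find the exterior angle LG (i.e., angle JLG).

By the exterior angle theorem, an exterior angle of a triangle equals the sum of the two remote interior angles.
Exterior angle = angle J + angle K
Exterior angle = 80 + 16 = 96 degrees

96 degrees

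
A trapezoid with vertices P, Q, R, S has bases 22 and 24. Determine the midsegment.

midsegment = (22 + 24) / 2 = 46 / 2 = 23

23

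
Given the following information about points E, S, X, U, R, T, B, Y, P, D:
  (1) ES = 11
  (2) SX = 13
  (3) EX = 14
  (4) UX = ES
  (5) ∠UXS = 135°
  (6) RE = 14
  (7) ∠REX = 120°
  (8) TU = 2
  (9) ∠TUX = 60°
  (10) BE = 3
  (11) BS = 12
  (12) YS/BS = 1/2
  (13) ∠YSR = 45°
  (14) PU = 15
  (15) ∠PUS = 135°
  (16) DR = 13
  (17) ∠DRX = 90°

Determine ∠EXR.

Step 1: By the law of cosines on triangle XER: XR² = 14² + 14² − 2·14·14·cos(120°) = 588, so XR = 14·√3.
Step 2: By the inverse law of cosines on triangle EXR: cos(∠EXR) = (14² + (14·√3)² − 14²) / (2·14·14·√3) = 588/678.96 = 0.866, so ∠EXR = 30°.

Therefore, the measure of angle ∠EXR = 30°.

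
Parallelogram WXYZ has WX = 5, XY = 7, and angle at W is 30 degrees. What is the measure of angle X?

Consecutive angles are supplementary: angle X = 180 - 30 = 150 degrees.

150 degrees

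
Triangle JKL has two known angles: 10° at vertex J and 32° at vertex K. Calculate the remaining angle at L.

Let angle L = x. Then 10 + 32 + x = 180.
x = 180 - 42 = 138 degrees.

138 degrees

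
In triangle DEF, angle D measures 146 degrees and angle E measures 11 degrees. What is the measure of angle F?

The interior angles sum to 180°: angle F = 180 - 146 - 11 = 23°.
The triangle is obtuse (angles 146°, 11°, 23°).

23 degrees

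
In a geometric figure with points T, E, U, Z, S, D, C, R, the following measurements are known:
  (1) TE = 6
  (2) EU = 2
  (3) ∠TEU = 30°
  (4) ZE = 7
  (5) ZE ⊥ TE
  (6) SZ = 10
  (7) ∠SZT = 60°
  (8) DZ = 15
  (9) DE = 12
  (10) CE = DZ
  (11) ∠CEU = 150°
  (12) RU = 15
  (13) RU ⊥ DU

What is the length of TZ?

Step 1: By the law of cosines on triangle TEZ: TZ² = 6² + 7² − 2·6·7·cos(90°) = 85, so TZ = √85.

Therefore, the length of TZ = √85.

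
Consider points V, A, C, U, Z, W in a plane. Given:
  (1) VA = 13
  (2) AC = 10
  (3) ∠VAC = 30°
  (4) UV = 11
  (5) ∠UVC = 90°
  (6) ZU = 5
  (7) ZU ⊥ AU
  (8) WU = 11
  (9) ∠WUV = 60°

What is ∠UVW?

Step 1: By the law of cosines on triangle VUW: VW² = 11² + 11² − 2·11·11·cos(60°) = 121, so VW = 11.
Step 2: By the inverse law of cosines on triangle UVW: cos(∠UVW) = (11² + 11² − 11²) / (2·11·11) = 121/242 = 0.5, so ∠UVW = 60°.

Therefore, the measure of angle ∠UVW = 60°.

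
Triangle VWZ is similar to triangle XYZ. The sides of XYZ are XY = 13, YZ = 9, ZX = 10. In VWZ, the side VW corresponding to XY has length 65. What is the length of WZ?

k = 65/13 = 5. WZ = 5 * 9 = 45.

45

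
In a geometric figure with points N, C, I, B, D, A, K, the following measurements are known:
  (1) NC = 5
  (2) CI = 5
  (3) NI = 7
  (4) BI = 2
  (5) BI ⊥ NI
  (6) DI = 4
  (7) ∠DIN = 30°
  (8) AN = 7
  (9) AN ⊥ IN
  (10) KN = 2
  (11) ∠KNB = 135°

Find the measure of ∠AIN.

Step 1: By the law of cosines on triangle INA: IA² = 7² + 7² − 2·7·7·cos(90°) = 98, so IA = 7·√2.
Step 2: By the inverse law of cosines on triangle AIN: cos(∠AIN) = ((7·√2)² + 7² − 7²) / (2·7·√2·7) = 98/138.59 = 0.7071, so ∠AIN = 45°.

Therefore, the measure of angle ∠AIN = 45°.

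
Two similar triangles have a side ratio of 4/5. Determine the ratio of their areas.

Area ratio = (side ratio)^2 = (4/5)^2 = 16:25.

16:25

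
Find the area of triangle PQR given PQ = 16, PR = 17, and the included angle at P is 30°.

Area = (1/2)(16)(17) sin(30°) = (1/2)(16)(17)(1/2) = 68

68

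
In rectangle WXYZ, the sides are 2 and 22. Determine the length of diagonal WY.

A rectangle's diagonal splits it into two right triangles, with the diagonal as the hypotenuse.
By the Pythagorean theorem, d^2 = 2^2 + 22^2 = 488.
Therefore d = sqrt(488) = 2*sqrt(122).

2*sqrt(122)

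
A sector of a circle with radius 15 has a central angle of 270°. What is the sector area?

Sector area = π(15²)(3/4) = 675*pi/4

675*pi/4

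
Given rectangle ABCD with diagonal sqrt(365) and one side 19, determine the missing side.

The diagonal of a rectangle forms a right triangle with the two sides.
Rearranging the Pythagorean theorem: missing side = sqrt(d^2 - known^2).
= sqrt(365 - 361) = sqrt(4) = 2.

2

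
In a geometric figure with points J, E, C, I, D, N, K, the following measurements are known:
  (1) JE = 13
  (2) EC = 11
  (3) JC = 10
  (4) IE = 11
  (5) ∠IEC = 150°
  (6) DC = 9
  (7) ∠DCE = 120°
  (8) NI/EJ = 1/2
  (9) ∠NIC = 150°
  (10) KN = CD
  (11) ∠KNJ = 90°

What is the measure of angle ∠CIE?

Step 1: By the law of cosines on triangle IEC: IC² = 11² + 11² − 2·11·11·cos(150°) = 451.58, so IC ≈ 21.25.
Step 2: By the inverse law of cosines on triangle CIE: cos(∠CIE) = (21.25² + 11² − 11²) / (2·21.25·11) = 451.58/467.51 = 0.9659, so ∠CIE = 15°.

Therefore, the measure of angle ∠CIE = 15°.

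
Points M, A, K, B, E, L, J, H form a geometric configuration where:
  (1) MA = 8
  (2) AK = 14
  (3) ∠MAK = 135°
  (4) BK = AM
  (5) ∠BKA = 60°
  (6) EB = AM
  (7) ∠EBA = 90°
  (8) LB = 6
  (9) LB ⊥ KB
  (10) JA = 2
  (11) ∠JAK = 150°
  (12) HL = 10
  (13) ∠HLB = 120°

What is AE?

From the given relations: BK = AM = 8; EB = AM = 8.
Step 1: By the law of cosines on triangle BKA: BA² = 8² + 14² − 2·8·14·cos(60°) = 148, so BA = 2·√37.
Step 2: By the law of cosines on triangle ABE: AE² = (2·√37)² + 8² − 2·2·√37·8·cos(90°) = 212, so AE = 2·√53.

Therefore, the length of AE = 2·√53.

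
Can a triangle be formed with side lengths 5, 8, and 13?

Check the triangle inequality: 5 + 8 = 13 ≤ 13.
Since the sum of two sides does not exceed the third, no triangle can be formed.

No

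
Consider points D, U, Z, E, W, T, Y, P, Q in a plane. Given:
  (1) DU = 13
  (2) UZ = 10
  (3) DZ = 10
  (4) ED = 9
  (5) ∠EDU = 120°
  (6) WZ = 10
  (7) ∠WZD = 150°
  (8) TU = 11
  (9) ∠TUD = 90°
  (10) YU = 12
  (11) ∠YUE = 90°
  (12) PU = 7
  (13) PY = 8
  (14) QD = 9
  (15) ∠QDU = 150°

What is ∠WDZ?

Step 1: By the law of cosines on triangle DZW: DW² = 10² + 10² − 2·10·10·cos(150°) = 373.21, so DW ≈ 19.32.
Step 2: By the inverse law of cosines on triangle WDZ: cos(∠WDZ) = (19.32² + 10² − 10²) / (2·19.32·10) = 373.21/386.37 = 0.9659, so ∠WDZ = 15°.

Therefore, the measure of angle ∠WDZ = 15°.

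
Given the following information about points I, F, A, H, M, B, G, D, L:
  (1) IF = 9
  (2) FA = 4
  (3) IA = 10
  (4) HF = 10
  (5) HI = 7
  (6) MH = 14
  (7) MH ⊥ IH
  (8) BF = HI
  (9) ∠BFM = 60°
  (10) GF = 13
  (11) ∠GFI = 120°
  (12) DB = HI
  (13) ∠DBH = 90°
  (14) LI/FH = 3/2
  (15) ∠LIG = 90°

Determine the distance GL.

From the given relations: LI = 3/2·FH = 3/2·10 = 15.
Step 1: By the law of cosines on triangle GFI: GI² = 13² + 9² − 2·13·9·cos(120°) = 367, so GI ≈ 19.16.
Step 2: By the law of cosines on triangle GIL: GL² = 19.16² + 15² − 2·19.16·15·cos(90°) = 592, so GL = 4·√37.

Therefore, the length of GL = 4·√37.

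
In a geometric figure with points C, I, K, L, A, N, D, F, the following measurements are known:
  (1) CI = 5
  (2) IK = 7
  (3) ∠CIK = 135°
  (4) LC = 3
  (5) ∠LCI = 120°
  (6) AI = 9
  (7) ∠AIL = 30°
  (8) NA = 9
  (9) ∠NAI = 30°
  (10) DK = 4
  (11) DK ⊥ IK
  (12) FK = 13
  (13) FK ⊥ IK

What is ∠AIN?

Step 1: By the law of cosines on triangle IAN: IN² = 9² + 9² − 2·9·9·cos(30°) = 21.7, so IN ≈ 4.66.
Step 2: By the inverse law of cosines on triangle AIN: cos(∠AIN) = (9² + 4.66² − 9²) / (2·9·4.66) = 21.7/83.86 = 0.2588, so ∠AIN = 75°.

Therefore, the measure of angle ∠AIN = 75°.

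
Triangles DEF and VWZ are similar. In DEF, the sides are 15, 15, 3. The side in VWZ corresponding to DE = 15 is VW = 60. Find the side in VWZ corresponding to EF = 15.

Since the triangles are similar, the ratio of corresponding sides is constant.
Scale factor k = VW / DE = 60 / 15 = 4
WZ = k * EF = 4 * 15 = 60

60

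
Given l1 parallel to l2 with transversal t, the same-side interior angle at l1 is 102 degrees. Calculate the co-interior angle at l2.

Co-interior angles (same-side interior) formed by parallel lines and a transversal are supplementary (sum to 180 degrees).
The given angle is 102 degrees.
The co-interior angle = 180 - 102 = 78 degrees.

78 degrees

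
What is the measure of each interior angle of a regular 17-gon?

Each interior angle of a regular n-gon is (n - 2) * 180 / n.
For n = 17: (17 - 2) * 180 / 17 = 2700/17 = 2700/17 degrees.

2700/17 degrees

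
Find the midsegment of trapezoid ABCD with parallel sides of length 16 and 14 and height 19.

The midsegment (median) of a trapezoid connects the midpoints of the non-parallel sides.
Its length is the average of the two bases: (16 + 14) / 2 = 15.

15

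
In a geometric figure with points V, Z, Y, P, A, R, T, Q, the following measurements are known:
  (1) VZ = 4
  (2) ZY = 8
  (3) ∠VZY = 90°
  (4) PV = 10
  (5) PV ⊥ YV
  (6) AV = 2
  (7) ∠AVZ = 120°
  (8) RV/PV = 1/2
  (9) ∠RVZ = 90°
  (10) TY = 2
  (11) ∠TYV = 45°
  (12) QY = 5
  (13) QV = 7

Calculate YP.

Step 1: By the law of cosines on triangle VZY: VY² = 4² + 8² − 2·4·8·cos(90°) = 80, so VY = 4·√5.
Step 2: By the law of cosines on triangle YVP: YP² = (4·√5)² + 10² − 2·4·√5·10·cos(90°) = 180, so YP = 6·√5.

Therefore, the length of YP = 6·√5.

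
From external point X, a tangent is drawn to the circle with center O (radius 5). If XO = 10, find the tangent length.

Let T be the point of tangency. Then OT ⊥ XT (radius ⊥ tangent).
In right triangle OTX: OX² = OT² + XT²
10² = 5² + XT²
XT² = 75, XT = 5*sqrt(3)

5*sqrt(3)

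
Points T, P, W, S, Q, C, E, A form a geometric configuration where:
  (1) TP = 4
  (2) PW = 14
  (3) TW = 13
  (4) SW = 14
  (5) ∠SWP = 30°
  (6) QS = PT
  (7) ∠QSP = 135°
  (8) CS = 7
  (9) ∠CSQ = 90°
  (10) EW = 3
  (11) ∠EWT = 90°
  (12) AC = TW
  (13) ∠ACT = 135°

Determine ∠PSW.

Step 1: By the law of cosines on triangle SWP: SP² = 14² + 14² − 2·14·14·cos(30°) = 52.52, so SP ≈ 7.25.
Step 2: By the inverse law of cosines on triangle PSW: cos(∠PSW) = (7.25² + 14² − 14²) / (2·7.25·14) = 52.52/202.91 = 0.2588, so ∠PSW = 75°.

Therefore, the measure of angle ∠PSW = 75°.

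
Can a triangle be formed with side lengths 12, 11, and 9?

For three segments to close into a triangle, no single side can be as long as the other two combined.
The longest side is 12, and 9 + 11 = 20 > 12.
A triangle can be formed.

Yes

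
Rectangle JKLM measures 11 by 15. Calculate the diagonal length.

d = sqrt(11^2 + 15^2) = sqrt(346)

sqrt(346)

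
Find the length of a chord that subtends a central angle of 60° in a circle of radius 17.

Chord length = 2r sin(θ/2)
= 2 × 17 × sin(60°/2)
= 2 × 17 × sin(30°)
= 17

17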